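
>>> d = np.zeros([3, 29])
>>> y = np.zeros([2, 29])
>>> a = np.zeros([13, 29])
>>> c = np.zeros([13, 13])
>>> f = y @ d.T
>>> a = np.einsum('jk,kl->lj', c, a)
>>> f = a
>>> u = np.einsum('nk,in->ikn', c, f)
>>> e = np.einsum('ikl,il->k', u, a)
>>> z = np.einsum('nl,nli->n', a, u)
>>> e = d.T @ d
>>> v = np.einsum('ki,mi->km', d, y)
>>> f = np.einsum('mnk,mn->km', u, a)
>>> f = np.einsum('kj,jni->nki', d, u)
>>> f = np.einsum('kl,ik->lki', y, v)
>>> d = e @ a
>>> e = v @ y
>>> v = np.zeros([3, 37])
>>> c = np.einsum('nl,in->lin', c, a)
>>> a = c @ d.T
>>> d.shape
(29, 13)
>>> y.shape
(2, 29)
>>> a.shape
(13, 29, 29)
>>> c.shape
(13, 29, 13)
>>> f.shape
(29, 2, 3)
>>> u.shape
(29, 13, 13)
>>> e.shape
(3, 29)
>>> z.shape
(29,)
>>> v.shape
(3, 37)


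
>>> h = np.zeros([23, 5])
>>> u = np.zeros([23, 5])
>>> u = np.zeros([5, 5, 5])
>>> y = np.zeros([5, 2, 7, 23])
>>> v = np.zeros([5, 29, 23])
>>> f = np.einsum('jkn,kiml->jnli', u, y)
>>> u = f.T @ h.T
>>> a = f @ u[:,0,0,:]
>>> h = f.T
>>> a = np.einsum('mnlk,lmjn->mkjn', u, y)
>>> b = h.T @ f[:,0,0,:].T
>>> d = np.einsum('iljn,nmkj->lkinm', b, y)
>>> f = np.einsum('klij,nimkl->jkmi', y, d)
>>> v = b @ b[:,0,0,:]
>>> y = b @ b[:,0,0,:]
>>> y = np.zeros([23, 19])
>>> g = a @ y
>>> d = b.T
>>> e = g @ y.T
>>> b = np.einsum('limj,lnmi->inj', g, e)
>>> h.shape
(2, 23, 5, 5)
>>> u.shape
(2, 23, 5, 23)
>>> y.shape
(23, 19)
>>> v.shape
(5, 5, 23, 5)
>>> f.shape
(23, 5, 5, 7)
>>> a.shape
(2, 23, 7, 23)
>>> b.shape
(23, 23, 19)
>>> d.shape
(5, 23, 5, 5)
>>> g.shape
(2, 23, 7, 19)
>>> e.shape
(2, 23, 7, 23)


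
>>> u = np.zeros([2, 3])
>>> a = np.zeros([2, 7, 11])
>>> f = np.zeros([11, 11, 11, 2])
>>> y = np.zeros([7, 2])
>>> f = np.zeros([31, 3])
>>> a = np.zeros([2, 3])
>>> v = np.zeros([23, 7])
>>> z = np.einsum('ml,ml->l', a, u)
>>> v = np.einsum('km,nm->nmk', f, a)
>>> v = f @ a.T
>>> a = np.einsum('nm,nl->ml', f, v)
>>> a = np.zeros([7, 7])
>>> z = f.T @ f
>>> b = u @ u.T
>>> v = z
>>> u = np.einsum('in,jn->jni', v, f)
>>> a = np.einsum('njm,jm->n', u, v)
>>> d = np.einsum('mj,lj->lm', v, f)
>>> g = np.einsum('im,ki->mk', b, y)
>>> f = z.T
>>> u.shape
(31, 3, 3)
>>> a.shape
(31,)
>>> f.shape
(3, 3)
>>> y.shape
(7, 2)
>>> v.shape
(3, 3)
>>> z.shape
(3, 3)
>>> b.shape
(2, 2)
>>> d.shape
(31, 3)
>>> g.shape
(2, 7)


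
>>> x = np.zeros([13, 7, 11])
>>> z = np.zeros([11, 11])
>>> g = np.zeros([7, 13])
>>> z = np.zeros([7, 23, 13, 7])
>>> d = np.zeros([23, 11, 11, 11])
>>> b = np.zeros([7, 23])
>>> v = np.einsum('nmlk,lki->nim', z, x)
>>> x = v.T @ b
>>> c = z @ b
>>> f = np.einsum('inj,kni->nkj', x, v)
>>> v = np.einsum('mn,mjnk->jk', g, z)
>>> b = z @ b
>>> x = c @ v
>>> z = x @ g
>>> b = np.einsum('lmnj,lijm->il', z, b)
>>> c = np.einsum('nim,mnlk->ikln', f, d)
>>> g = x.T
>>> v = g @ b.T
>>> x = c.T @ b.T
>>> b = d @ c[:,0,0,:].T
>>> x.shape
(11, 11, 11, 23)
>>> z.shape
(7, 23, 13, 13)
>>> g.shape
(7, 13, 23, 7)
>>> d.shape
(23, 11, 11, 11)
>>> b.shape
(23, 11, 11, 7)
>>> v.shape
(7, 13, 23, 23)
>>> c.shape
(7, 11, 11, 11)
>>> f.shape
(11, 7, 23)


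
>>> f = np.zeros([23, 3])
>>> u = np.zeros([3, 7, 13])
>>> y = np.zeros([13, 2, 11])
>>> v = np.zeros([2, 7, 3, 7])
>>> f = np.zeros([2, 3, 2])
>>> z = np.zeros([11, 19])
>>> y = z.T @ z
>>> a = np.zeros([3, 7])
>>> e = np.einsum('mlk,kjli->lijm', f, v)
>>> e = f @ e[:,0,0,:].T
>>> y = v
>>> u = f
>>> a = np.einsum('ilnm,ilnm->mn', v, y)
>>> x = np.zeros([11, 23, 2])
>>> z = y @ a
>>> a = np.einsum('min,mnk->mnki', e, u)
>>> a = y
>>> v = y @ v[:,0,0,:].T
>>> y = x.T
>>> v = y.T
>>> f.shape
(2, 3, 2)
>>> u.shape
(2, 3, 2)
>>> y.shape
(2, 23, 11)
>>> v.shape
(11, 23, 2)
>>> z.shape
(2, 7, 3, 3)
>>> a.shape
(2, 7, 3, 7)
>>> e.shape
(2, 3, 3)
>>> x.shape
(11, 23, 2)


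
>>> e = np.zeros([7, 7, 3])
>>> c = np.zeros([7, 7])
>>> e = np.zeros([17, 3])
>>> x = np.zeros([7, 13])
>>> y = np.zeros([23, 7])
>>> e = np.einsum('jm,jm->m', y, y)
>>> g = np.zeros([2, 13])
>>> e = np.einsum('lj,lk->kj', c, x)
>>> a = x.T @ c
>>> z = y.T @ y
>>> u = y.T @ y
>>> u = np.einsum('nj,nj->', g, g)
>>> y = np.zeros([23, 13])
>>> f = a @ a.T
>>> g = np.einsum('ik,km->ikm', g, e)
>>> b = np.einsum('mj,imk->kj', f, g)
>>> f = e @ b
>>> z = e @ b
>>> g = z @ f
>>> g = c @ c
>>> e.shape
(13, 7)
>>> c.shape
(7, 7)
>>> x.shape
(7, 13)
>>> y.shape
(23, 13)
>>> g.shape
(7, 7)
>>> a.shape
(13, 7)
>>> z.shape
(13, 13)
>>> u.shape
()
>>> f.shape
(13, 13)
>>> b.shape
(7, 13)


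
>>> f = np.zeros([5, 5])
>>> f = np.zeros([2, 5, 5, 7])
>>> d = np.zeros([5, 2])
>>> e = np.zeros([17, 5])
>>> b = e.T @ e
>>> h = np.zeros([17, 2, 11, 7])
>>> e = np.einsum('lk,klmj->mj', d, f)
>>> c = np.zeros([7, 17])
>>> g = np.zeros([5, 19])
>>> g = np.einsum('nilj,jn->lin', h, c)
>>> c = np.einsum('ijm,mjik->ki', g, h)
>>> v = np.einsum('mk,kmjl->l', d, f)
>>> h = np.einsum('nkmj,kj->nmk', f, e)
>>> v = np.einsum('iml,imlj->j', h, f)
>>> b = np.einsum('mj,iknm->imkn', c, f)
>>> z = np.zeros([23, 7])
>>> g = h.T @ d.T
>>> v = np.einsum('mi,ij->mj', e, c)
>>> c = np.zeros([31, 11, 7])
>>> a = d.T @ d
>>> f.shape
(2, 5, 5, 7)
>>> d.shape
(5, 2)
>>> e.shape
(5, 7)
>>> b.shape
(2, 7, 5, 5)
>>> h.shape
(2, 5, 5)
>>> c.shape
(31, 11, 7)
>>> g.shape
(5, 5, 5)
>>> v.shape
(5, 11)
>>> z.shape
(23, 7)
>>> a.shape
(2, 2)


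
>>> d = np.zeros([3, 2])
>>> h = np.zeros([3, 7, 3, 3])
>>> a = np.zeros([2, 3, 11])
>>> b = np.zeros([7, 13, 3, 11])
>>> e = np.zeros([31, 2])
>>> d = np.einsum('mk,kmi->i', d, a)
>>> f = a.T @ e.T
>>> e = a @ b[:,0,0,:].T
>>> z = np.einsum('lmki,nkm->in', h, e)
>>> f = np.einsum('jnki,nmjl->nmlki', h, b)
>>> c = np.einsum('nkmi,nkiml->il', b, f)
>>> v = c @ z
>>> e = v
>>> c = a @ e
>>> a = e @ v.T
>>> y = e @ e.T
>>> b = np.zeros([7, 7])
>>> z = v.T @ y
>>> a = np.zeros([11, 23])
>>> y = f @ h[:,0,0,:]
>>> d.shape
(11,)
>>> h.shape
(3, 7, 3, 3)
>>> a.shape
(11, 23)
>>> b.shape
(7, 7)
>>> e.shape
(11, 2)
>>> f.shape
(7, 13, 11, 3, 3)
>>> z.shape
(2, 11)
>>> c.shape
(2, 3, 2)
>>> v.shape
(11, 2)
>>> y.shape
(7, 13, 11, 3, 3)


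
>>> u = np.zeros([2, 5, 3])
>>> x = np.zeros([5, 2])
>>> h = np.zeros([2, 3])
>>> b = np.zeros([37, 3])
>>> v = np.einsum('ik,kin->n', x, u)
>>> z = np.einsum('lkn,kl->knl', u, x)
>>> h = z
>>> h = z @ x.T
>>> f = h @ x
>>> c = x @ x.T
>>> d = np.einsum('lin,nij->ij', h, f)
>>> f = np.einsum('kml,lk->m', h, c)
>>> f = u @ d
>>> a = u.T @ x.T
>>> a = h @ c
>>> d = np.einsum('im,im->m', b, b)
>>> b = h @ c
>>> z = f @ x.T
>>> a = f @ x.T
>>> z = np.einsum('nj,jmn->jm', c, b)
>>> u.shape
(2, 5, 3)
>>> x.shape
(5, 2)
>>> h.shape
(5, 3, 5)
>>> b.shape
(5, 3, 5)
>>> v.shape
(3,)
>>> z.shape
(5, 3)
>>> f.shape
(2, 5, 2)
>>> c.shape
(5, 5)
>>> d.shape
(3,)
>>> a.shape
(2, 5, 5)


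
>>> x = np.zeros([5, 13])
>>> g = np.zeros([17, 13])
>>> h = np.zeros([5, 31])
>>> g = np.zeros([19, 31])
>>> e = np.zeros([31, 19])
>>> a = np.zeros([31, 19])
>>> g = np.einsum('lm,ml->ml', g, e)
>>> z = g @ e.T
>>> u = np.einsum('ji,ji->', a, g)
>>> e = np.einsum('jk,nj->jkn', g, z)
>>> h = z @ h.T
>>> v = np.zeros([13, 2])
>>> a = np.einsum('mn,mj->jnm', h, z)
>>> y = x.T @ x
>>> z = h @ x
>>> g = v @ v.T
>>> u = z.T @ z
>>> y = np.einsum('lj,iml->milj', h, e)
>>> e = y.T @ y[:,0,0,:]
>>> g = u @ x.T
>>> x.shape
(5, 13)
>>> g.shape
(13, 5)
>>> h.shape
(31, 5)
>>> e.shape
(5, 31, 31, 5)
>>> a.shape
(31, 5, 31)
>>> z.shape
(31, 13)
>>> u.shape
(13, 13)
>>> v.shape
(13, 2)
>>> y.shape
(19, 31, 31, 5)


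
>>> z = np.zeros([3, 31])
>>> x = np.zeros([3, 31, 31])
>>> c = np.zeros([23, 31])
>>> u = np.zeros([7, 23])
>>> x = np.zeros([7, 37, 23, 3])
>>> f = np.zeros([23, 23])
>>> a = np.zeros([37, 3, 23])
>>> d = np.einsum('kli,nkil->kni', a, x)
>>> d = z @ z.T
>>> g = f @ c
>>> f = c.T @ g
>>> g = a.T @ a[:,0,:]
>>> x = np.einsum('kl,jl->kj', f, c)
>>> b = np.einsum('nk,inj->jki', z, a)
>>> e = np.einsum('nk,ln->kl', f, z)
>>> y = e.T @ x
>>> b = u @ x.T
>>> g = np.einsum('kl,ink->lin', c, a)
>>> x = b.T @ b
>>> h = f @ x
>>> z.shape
(3, 31)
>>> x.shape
(31, 31)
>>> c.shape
(23, 31)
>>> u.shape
(7, 23)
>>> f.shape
(31, 31)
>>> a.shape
(37, 3, 23)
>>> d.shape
(3, 3)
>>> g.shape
(31, 37, 3)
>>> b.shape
(7, 31)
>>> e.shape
(31, 3)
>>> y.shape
(3, 23)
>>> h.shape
(31, 31)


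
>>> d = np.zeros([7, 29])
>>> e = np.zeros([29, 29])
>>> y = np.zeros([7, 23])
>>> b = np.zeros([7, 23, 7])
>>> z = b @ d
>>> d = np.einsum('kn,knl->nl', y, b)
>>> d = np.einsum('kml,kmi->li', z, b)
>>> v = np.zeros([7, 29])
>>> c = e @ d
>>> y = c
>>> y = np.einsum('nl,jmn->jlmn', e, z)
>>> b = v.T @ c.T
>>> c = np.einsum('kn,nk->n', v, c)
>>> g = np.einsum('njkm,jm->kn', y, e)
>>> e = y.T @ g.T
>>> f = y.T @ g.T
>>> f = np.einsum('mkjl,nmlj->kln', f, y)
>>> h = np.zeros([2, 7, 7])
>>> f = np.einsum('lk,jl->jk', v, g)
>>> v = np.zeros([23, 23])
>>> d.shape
(29, 7)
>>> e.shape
(29, 23, 29, 23)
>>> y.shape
(7, 29, 23, 29)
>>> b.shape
(29, 29)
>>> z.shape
(7, 23, 29)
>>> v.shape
(23, 23)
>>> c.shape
(29,)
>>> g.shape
(23, 7)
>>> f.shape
(23, 29)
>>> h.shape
(2, 7, 7)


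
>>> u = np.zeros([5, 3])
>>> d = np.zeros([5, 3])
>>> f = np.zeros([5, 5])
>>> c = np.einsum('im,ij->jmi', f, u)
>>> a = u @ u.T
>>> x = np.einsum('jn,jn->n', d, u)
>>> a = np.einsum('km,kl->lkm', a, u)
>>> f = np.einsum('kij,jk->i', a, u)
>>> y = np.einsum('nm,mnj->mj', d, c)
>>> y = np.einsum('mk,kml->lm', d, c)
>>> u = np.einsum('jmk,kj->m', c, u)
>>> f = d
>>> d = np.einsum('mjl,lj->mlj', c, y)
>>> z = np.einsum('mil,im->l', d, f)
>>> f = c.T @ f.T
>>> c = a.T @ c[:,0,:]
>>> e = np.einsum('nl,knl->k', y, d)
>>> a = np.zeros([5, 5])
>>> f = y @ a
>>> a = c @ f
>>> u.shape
(5,)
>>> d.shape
(3, 5, 5)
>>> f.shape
(5, 5)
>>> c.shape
(5, 5, 5)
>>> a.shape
(5, 5, 5)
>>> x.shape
(3,)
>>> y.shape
(5, 5)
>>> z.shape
(5,)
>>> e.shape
(3,)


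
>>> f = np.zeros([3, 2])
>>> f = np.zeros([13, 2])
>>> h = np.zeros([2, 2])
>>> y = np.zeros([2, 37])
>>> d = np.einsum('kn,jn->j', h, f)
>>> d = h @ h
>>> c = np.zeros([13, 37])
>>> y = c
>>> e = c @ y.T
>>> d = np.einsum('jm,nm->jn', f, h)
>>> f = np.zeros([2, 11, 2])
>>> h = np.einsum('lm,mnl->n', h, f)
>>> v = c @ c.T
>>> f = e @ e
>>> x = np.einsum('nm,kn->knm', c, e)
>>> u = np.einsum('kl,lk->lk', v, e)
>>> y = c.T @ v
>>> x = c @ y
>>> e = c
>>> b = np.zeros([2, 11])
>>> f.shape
(13, 13)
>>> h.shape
(11,)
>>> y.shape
(37, 13)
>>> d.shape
(13, 2)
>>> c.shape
(13, 37)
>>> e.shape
(13, 37)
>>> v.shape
(13, 13)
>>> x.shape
(13, 13)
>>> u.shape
(13, 13)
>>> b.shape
(2, 11)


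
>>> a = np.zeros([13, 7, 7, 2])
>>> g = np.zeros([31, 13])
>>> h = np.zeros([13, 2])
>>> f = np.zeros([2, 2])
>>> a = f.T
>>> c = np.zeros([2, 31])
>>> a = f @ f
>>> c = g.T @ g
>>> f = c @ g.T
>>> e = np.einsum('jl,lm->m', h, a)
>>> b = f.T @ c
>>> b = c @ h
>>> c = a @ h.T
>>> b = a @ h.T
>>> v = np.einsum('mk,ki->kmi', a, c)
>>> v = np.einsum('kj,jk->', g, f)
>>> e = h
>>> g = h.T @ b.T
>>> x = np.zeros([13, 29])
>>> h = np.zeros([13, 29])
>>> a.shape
(2, 2)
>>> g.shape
(2, 2)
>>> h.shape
(13, 29)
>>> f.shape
(13, 31)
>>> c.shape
(2, 13)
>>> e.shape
(13, 2)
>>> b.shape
(2, 13)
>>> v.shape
()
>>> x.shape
(13, 29)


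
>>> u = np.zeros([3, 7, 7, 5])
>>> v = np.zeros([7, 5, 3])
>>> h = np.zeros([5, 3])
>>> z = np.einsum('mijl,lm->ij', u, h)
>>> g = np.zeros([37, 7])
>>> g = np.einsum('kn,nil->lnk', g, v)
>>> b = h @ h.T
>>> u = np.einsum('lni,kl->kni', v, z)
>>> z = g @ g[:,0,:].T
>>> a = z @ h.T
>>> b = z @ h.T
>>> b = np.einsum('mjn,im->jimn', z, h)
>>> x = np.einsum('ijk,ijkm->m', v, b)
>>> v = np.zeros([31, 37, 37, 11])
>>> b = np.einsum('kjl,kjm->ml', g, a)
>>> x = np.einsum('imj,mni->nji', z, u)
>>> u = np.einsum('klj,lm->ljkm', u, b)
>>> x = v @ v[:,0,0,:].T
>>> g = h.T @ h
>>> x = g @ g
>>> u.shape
(5, 3, 7, 37)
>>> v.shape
(31, 37, 37, 11)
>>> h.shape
(5, 3)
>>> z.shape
(3, 7, 3)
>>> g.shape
(3, 3)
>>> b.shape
(5, 37)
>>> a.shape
(3, 7, 5)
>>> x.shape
(3, 3)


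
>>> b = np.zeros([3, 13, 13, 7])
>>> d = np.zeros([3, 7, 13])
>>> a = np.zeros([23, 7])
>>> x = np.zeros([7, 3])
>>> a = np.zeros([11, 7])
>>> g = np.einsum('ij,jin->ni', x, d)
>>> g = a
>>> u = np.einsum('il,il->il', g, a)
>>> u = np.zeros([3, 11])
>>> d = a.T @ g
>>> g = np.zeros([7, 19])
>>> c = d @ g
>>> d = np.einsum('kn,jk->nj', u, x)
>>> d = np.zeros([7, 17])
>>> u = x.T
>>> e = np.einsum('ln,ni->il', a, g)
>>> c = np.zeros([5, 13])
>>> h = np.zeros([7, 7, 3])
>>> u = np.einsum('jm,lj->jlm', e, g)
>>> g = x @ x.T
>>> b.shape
(3, 13, 13, 7)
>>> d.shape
(7, 17)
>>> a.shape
(11, 7)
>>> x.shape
(7, 3)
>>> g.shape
(7, 7)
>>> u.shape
(19, 7, 11)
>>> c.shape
(5, 13)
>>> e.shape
(19, 11)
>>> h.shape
(7, 7, 3)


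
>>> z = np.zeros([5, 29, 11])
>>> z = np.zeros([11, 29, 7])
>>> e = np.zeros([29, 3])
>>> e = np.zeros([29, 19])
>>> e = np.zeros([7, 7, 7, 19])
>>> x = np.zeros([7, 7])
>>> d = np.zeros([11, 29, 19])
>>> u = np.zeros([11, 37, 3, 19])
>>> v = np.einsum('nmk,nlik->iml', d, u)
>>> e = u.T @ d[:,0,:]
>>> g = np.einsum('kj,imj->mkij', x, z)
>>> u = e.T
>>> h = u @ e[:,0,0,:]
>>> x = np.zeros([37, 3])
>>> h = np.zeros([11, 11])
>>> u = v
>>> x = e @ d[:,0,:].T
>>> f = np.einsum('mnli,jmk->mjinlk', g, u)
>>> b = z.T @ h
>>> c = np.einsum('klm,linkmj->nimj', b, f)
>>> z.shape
(11, 29, 7)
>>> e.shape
(19, 3, 37, 19)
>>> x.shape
(19, 3, 37, 11)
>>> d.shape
(11, 29, 19)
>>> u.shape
(3, 29, 37)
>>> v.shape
(3, 29, 37)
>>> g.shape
(29, 7, 11, 7)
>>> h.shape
(11, 11)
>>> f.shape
(29, 3, 7, 7, 11, 37)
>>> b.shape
(7, 29, 11)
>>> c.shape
(7, 3, 11, 37)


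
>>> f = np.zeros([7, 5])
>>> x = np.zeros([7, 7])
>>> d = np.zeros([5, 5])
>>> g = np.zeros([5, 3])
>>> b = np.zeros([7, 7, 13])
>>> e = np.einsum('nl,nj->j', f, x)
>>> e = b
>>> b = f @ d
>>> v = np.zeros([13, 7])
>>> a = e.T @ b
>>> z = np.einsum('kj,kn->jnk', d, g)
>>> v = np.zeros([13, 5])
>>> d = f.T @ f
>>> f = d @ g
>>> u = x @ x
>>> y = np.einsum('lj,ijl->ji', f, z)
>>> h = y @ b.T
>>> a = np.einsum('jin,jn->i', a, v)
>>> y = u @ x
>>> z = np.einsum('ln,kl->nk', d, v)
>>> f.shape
(5, 3)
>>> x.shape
(7, 7)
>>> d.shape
(5, 5)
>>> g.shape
(5, 3)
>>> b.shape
(7, 5)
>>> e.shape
(7, 7, 13)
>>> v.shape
(13, 5)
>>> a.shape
(7,)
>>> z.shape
(5, 13)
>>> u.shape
(7, 7)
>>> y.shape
(7, 7)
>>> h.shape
(3, 7)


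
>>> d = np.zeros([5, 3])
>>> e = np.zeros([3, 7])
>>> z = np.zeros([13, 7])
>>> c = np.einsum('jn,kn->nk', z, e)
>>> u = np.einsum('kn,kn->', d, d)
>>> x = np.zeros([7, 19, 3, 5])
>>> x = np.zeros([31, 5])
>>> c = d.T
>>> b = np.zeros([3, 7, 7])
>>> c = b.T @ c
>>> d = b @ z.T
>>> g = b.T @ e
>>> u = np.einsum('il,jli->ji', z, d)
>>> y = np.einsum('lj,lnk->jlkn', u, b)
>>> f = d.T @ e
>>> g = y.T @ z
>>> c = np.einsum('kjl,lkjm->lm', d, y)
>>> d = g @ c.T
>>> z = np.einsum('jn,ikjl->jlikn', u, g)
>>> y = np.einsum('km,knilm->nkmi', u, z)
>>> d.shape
(7, 7, 3, 13)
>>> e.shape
(3, 7)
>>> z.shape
(3, 7, 7, 7, 13)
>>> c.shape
(13, 7)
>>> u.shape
(3, 13)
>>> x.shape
(31, 5)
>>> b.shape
(3, 7, 7)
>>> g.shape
(7, 7, 3, 7)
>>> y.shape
(7, 3, 13, 7)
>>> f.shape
(13, 7, 7)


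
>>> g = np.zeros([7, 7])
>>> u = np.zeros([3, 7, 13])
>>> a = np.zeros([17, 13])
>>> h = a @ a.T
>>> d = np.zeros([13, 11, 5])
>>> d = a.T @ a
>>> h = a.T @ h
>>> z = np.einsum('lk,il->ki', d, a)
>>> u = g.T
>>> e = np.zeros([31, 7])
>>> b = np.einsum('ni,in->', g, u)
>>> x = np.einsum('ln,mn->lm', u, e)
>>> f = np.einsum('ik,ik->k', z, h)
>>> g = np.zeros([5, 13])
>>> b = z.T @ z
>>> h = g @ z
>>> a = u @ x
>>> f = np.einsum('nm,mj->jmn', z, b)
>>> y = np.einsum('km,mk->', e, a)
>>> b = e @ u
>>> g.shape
(5, 13)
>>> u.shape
(7, 7)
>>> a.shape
(7, 31)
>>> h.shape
(5, 17)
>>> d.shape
(13, 13)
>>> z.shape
(13, 17)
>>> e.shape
(31, 7)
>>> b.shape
(31, 7)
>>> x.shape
(7, 31)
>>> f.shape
(17, 17, 13)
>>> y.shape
()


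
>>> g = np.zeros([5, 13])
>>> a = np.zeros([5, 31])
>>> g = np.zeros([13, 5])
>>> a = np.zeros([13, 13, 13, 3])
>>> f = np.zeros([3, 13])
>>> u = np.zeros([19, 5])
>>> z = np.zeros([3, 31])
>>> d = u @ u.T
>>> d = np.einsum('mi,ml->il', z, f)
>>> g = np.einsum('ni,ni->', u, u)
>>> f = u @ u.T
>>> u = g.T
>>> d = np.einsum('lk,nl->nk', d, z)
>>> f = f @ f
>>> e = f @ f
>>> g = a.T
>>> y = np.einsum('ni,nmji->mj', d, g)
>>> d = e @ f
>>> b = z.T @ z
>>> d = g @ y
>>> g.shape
(3, 13, 13, 13)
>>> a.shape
(13, 13, 13, 3)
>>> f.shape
(19, 19)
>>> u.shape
()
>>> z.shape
(3, 31)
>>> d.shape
(3, 13, 13, 13)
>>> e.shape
(19, 19)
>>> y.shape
(13, 13)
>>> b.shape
(31, 31)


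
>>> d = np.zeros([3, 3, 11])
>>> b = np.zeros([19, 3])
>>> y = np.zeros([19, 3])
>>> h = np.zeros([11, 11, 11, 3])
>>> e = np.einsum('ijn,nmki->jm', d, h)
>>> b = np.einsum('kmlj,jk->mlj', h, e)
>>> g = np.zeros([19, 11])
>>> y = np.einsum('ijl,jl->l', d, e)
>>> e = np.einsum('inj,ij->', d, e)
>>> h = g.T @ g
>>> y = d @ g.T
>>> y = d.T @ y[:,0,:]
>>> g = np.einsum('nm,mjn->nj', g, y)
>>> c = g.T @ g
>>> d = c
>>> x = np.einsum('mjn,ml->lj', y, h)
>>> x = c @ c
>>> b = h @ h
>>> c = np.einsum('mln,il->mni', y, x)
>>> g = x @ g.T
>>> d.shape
(3, 3)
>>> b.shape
(11, 11)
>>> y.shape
(11, 3, 19)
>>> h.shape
(11, 11)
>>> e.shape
()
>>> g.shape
(3, 19)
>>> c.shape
(11, 19, 3)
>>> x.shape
(3, 3)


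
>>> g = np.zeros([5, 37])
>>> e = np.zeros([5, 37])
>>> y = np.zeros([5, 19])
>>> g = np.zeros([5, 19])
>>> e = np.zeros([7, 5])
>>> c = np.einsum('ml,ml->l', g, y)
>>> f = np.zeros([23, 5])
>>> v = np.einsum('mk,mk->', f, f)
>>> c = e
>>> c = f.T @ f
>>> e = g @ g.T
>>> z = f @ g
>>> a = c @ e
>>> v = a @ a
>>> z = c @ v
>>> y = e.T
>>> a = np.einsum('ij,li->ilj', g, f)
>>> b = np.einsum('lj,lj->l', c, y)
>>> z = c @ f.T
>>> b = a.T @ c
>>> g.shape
(5, 19)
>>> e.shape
(5, 5)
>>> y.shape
(5, 5)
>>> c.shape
(5, 5)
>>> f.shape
(23, 5)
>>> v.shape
(5, 5)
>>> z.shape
(5, 23)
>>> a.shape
(5, 23, 19)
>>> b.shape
(19, 23, 5)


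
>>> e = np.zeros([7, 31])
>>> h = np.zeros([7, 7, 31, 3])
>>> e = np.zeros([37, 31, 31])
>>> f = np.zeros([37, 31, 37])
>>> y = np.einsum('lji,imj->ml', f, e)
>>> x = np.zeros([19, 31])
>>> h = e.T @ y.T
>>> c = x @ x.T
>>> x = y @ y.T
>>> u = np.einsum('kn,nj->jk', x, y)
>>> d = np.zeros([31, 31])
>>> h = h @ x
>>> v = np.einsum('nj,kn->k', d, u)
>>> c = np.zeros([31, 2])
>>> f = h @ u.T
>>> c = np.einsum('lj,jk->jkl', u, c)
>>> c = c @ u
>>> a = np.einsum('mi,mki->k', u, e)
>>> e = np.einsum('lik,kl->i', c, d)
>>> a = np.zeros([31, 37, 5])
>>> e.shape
(2,)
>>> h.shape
(31, 31, 31)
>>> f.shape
(31, 31, 37)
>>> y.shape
(31, 37)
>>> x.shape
(31, 31)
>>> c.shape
(31, 2, 31)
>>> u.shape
(37, 31)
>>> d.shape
(31, 31)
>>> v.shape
(37,)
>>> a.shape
(31, 37, 5)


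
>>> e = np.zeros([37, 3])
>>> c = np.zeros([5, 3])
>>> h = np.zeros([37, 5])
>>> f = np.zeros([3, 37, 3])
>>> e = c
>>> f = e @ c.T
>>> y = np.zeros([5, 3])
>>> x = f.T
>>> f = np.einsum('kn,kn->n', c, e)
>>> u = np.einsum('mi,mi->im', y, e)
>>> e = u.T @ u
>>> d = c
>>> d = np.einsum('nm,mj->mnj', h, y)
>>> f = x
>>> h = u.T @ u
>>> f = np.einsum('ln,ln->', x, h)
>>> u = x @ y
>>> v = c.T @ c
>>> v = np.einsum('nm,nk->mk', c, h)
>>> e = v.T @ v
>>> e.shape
(5, 5)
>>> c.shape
(5, 3)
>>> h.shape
(5, 5)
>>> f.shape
()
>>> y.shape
(5, 3)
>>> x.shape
(5, 5)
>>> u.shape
(5, 3)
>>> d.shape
(5, 37, 3)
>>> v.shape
(3, 5)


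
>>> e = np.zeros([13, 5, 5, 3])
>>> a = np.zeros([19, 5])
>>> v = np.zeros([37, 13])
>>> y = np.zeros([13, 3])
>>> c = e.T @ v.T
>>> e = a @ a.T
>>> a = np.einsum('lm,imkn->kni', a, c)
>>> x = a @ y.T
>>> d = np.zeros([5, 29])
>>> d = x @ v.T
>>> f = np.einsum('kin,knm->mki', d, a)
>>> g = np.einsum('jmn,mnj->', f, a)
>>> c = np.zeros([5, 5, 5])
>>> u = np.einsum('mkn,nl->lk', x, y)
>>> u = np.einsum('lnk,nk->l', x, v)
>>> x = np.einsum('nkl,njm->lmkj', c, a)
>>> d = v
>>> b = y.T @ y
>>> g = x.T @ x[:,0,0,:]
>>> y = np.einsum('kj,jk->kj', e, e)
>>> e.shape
(19, 19)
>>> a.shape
(5, 37, 3)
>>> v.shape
(37, 13)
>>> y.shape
(19, 19)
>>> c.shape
(5, 5, 5)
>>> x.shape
(5, 3, 5, 37)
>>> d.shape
(37, 13)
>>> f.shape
(3, 5, 37)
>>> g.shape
(37, 5, 3, 37)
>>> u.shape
(5,)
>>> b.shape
(3, 3)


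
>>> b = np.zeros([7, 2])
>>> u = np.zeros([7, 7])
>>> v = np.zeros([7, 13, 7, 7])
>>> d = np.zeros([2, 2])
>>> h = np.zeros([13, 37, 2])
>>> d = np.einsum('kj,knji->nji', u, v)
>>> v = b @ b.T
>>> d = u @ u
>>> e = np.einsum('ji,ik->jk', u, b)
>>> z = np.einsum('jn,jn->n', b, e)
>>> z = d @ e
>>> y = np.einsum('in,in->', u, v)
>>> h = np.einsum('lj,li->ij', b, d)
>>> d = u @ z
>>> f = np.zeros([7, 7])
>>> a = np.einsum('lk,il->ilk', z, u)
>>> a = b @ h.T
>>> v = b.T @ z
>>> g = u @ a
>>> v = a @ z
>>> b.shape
(7, 2)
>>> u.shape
(7, 7)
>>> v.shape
(7, 2)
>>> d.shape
(7, 2)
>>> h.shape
(7, 2)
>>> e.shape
(7, 2)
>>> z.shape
(7, 2)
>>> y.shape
()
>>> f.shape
(7, 7)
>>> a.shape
(7, 7)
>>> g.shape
(7, 7)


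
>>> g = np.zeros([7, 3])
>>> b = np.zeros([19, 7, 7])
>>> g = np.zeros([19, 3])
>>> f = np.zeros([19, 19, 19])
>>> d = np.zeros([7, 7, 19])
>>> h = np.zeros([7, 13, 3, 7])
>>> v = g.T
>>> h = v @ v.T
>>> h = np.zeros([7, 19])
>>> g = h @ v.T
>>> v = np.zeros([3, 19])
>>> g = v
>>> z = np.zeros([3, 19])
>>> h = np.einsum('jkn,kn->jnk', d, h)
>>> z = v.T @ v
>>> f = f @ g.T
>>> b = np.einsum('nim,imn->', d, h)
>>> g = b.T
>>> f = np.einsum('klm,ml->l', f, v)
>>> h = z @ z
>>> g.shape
()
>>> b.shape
()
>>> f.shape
(19,)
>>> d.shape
(7, 7, 19)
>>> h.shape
(19, 19)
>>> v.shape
(3, 19)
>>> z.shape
(19, 19)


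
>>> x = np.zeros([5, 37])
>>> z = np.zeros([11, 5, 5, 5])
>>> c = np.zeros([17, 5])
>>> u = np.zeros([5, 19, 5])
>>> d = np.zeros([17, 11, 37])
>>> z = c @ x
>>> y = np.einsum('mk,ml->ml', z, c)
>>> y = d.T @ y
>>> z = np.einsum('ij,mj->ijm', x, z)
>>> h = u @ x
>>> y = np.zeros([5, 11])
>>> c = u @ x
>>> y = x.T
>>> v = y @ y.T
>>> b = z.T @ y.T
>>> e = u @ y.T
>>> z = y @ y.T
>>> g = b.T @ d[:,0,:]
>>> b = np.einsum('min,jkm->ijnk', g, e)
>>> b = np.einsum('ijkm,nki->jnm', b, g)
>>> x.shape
(5, 37)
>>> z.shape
(37, 37)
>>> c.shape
(5, 19, 37)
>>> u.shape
(5, 19, 5)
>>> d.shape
(17, 11, 37)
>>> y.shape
(37, 5)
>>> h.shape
(5, 19, 37)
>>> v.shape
(37, 37)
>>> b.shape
(5, 37, 19)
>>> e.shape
(5, 19, 37)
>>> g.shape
(37, 37, 37)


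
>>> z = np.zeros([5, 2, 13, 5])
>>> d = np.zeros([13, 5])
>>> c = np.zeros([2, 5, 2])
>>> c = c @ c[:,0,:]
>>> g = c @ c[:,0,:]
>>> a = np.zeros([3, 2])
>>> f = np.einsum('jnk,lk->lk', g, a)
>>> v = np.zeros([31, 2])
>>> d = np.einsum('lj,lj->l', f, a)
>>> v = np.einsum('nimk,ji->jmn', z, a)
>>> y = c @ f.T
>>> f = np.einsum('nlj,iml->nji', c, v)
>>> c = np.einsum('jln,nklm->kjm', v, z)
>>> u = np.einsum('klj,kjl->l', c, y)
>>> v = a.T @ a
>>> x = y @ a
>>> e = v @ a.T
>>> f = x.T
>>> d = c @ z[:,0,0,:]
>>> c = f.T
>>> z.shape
(5, 2, 13, 5)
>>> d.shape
(2, 3, 5)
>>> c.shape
(2, 5, 2)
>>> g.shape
(2, 5, 2)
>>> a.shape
(3, 2)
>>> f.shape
(2, 5, 2)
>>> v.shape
(2, 2)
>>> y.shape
(2, 5, 3)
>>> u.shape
(3,)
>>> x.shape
(2, 5, 2)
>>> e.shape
(2, 3)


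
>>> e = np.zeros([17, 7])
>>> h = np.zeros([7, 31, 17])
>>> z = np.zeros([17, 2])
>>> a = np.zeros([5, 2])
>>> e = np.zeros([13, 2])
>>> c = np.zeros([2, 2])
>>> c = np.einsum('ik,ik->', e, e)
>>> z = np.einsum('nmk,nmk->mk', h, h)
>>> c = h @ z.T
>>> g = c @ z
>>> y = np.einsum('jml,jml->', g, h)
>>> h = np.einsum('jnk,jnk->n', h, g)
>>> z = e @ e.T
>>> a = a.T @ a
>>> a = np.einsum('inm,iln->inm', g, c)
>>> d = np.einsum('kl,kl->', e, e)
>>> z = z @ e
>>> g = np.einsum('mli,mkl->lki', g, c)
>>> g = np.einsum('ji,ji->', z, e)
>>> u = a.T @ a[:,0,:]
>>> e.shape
(13, 2)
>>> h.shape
(31,)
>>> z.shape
(13, 2)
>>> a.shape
(7, 31, 17)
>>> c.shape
(7, 31, 31)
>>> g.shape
()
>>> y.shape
()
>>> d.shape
()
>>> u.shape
(17, 31, 17)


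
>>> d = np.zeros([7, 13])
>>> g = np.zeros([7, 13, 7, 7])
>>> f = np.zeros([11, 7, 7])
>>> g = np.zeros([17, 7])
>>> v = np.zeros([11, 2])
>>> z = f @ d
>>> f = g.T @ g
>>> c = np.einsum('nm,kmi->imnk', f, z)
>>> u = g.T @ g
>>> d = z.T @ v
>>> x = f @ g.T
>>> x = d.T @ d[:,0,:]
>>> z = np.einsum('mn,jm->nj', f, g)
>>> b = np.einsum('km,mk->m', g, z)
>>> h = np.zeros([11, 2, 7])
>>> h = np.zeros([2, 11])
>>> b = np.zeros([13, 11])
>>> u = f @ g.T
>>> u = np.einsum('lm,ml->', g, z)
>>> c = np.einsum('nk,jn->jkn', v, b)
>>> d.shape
(13, 7, 2)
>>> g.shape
(17, 7)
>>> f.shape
(7, 7)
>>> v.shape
(11, 2)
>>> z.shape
(7, 17)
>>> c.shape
(13, 2, 11)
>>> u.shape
()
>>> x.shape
(2, 7, 2)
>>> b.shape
(13, 11)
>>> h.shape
(2, 11)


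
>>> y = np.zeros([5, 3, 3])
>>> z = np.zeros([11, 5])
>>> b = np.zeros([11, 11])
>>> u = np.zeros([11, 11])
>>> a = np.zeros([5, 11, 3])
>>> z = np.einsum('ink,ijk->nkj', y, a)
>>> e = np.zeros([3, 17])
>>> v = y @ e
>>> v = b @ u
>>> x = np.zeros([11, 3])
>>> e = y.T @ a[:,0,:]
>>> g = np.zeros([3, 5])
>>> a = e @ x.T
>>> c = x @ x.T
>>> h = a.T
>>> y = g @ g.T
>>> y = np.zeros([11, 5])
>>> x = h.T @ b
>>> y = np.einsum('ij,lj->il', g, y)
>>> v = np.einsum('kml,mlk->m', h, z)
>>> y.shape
(3, 11)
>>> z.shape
(3, 3, 11)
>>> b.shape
(11, 11)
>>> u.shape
(11, 11)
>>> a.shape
(3, 3, 11)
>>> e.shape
(3, 3, 3)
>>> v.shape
(3,)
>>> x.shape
(3, 3, 11)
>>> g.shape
(3, 5)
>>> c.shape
(11, 11)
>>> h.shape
(11, 3, 3)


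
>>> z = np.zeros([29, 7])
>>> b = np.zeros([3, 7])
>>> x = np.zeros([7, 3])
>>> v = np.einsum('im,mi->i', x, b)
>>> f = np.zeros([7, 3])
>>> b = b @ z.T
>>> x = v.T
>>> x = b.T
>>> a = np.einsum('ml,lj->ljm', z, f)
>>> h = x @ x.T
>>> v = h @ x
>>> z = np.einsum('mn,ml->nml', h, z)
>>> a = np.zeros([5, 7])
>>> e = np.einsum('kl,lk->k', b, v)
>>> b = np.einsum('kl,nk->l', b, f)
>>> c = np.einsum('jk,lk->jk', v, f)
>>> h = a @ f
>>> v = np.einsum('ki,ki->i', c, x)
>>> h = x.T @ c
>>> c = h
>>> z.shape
(29, 29, 7)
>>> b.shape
(29,)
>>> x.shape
(29, 3)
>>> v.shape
(3,)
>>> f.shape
(7, 3)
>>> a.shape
(5, 7)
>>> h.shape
(3, 3)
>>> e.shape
(3,)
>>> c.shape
(3, 3)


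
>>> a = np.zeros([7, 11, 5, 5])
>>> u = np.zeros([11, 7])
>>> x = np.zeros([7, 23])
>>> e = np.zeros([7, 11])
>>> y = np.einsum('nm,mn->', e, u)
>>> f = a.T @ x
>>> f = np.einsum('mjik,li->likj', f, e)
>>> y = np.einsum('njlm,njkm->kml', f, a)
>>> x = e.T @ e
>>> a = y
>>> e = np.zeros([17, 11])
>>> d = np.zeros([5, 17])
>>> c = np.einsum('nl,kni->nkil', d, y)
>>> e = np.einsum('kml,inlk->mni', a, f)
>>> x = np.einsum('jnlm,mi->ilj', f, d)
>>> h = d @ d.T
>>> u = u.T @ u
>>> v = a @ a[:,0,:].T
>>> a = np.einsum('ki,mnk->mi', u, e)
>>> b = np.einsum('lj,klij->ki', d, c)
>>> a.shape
(5, 7)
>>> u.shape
(7, 7)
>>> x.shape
(17, 23, 7)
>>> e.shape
(5, 11, 7)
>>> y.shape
(5, 5, 23)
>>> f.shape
(7, 11, 23, 5)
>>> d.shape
(5, 17)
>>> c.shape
(5, 5, 23, 17)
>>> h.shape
(5, 5)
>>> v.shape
(5, 5, 5)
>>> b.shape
(5, 23)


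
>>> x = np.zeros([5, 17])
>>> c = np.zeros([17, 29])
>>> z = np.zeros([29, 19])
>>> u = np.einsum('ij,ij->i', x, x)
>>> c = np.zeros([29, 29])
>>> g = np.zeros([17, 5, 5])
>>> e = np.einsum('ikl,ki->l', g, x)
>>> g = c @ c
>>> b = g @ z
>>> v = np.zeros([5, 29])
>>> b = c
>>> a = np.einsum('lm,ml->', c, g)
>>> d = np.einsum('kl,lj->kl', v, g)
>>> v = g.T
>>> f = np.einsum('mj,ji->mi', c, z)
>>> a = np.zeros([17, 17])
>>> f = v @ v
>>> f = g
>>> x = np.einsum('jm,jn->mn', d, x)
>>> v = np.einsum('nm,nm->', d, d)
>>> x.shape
(29, 17)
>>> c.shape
(29, 29)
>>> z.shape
(29, 19)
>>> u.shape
(5,)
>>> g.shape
(29, 29)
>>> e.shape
(5,)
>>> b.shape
(29, 29)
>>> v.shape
()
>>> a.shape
(17, 17)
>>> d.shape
(5, 29)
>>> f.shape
(29, 29)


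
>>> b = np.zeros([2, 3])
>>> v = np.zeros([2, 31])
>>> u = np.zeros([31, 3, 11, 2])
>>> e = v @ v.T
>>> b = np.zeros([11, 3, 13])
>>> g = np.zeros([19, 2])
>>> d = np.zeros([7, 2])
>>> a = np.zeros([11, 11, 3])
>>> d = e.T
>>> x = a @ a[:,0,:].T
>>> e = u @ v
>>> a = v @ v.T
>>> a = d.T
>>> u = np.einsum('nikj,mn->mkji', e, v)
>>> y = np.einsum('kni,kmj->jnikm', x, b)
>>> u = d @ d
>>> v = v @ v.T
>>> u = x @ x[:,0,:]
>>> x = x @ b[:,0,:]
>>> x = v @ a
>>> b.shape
(11, 3, 13)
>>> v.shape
(2, 2)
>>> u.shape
(11, 11, 11)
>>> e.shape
(31, 3, 11, 31)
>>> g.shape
(19, 2)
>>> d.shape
(2, 2)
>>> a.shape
(2, 2)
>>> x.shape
(2, 2)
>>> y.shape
(13, 11, 11, 11, 3)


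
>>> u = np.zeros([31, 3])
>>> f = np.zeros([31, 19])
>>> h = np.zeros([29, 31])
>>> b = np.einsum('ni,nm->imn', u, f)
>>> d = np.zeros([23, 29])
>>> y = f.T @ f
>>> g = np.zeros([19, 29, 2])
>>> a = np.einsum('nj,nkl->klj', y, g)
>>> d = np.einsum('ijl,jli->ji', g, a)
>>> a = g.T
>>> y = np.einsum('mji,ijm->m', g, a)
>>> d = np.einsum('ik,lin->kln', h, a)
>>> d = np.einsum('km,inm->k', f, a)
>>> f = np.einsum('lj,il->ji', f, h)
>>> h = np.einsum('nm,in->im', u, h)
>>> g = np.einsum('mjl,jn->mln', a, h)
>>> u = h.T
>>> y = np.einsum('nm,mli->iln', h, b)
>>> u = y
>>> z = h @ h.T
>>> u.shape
(31, 19, 29)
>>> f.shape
(19, 29)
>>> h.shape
(29, 3)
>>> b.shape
(3, 19, 31)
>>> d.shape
(31,)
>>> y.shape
(31, 19, 29)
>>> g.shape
(2, 19, 3)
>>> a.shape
(2, 29, 19)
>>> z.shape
(29, 29)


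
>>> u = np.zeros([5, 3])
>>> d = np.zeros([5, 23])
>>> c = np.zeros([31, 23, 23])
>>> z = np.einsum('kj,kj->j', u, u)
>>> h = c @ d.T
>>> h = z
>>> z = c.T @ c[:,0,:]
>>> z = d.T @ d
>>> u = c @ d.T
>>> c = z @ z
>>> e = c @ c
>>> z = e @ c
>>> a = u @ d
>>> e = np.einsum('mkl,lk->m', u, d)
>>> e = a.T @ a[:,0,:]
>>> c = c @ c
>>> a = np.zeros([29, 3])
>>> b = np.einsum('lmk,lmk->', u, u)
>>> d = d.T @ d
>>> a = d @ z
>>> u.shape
(31, 23, 5)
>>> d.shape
(23, 23)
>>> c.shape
(23, 23)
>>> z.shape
(23, 23)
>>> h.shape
(3,)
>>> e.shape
(23, 23, 23)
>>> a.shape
(23, 23)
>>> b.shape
()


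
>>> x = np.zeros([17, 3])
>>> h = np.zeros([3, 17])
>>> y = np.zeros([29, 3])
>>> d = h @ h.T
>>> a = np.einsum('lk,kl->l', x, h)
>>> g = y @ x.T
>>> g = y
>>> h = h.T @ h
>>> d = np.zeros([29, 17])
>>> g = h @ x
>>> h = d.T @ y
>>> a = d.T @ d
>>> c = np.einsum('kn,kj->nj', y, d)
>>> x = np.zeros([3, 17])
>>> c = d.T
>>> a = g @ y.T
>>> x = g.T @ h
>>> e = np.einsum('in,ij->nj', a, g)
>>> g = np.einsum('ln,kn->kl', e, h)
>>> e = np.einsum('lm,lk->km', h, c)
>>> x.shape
(3, 3)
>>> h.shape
(17, 3)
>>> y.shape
(29, 3)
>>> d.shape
(29, 17)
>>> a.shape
(17, 29)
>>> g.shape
(17, 29)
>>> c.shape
(17, 29)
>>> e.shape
(29, 3)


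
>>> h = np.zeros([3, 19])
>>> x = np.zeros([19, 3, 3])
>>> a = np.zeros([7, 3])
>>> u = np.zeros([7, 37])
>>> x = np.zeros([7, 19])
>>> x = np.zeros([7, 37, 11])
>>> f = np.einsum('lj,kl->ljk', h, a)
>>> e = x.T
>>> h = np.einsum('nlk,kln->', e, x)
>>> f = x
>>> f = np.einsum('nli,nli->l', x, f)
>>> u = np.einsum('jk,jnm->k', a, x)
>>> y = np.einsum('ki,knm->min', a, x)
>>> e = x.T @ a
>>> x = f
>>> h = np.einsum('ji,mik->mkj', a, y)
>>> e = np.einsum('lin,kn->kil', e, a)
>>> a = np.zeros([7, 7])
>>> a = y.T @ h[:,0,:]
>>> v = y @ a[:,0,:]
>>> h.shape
(11, 37, 7)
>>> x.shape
(37,)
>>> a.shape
(37, 3, 7)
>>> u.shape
(3,)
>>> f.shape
(37,)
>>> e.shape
(7, 37, 11)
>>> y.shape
(11, 3, 37)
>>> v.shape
(11, 3, 7)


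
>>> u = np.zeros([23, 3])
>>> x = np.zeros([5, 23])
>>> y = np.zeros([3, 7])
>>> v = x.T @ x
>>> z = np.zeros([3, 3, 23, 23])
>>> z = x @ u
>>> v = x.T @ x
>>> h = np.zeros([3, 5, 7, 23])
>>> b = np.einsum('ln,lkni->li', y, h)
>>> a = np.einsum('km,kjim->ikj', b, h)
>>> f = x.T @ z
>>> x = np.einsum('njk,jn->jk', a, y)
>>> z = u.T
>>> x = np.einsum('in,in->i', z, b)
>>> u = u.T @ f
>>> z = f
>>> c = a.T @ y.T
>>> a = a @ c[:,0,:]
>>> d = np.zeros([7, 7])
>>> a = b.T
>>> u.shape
(3, 3)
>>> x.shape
(3,)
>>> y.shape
(3, 7)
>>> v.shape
(23, 23)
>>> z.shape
(23, 3)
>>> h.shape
(3, 5, 7, 23)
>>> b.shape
(3, 23)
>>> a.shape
(23, 3)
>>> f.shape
(23, 3)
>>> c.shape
(5, 3, 3)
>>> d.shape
(7, 7)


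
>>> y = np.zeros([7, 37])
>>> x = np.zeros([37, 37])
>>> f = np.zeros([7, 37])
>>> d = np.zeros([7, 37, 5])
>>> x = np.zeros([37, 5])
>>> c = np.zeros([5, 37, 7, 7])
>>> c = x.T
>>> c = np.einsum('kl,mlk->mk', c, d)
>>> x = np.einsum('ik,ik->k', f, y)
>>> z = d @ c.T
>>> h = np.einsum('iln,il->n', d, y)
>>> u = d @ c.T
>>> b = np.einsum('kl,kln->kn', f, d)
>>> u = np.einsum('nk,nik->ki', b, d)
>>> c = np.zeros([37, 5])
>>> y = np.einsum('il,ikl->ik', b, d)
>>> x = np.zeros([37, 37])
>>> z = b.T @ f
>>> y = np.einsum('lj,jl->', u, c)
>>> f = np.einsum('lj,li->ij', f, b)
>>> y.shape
()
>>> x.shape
(37, 37)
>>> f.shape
(5, 37)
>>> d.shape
(7, 37, 5)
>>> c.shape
(37, 5)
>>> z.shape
(5, 37)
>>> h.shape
(5,)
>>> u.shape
(5, 37)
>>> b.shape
(7, 5)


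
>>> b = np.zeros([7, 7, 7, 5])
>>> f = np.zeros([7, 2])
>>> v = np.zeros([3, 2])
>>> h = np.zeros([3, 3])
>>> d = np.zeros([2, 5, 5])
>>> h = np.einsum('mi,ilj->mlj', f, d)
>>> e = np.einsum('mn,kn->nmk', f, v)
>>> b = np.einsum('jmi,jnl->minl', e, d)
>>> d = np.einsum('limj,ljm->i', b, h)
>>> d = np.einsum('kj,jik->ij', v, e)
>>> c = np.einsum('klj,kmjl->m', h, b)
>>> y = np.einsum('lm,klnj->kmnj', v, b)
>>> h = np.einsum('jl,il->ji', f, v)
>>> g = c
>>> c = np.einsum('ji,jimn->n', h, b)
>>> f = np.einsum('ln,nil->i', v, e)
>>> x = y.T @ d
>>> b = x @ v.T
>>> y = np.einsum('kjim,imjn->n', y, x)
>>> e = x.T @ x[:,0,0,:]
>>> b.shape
(5, 5, 2, 3)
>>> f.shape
(7,)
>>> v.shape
(3, 2)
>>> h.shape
(7, 3)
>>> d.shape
(7, 2)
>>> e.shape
(2, 2, 5, 2)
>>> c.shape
(5,)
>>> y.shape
(2,)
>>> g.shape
(3,)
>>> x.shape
(5, 5, 2, 2)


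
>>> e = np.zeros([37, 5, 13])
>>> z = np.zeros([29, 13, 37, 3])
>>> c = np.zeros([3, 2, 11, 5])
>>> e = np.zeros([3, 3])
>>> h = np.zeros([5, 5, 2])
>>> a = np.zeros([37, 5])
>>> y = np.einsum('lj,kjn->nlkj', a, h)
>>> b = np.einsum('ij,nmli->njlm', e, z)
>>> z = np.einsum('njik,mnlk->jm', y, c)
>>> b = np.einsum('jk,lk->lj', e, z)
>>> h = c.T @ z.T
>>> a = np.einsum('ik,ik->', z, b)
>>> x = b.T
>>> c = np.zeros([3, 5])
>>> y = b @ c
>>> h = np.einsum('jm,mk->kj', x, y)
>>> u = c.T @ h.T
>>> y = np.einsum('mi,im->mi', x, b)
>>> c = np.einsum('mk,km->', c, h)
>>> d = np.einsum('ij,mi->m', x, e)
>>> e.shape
(3, 3)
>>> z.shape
(37, 3)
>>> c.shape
()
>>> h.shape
(5, 3)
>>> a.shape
()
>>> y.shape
(3, 37)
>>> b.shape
(37, 3)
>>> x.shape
(3, 37)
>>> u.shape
(5, 5)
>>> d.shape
(3,)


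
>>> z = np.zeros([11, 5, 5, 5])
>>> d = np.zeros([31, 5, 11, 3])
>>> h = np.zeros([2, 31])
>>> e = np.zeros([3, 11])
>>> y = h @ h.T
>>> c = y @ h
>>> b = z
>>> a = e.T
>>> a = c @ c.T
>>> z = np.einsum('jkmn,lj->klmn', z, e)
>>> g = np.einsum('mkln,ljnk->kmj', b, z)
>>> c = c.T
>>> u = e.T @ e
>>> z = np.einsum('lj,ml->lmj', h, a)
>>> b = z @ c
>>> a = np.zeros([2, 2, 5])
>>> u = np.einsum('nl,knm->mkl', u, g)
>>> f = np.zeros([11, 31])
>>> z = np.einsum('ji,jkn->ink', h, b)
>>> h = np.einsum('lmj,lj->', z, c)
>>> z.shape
(31, 2, 2)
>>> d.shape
(31, 5, 11, 3)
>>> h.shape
()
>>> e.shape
(3, 11)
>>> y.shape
(2, 2)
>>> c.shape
(31, 2)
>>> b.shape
(2, 2, 2)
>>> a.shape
(2, 2, 5)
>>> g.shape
(5, 11, 3)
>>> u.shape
(3, 5, 11)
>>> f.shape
(11, 31)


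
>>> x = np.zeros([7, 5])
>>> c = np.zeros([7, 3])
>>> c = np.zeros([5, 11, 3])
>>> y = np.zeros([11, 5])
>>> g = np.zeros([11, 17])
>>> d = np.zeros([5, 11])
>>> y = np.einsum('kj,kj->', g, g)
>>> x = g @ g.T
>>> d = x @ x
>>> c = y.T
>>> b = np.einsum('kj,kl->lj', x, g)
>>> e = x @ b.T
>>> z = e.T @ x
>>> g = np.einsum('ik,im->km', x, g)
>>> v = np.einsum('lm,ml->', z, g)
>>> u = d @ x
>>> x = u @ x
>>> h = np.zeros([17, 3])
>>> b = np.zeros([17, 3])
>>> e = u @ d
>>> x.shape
(11, 11)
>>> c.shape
()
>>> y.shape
()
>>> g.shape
(11, 17)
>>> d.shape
(11, 11)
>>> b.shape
(17, 3)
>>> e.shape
(11, 11)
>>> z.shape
(17, 11)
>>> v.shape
()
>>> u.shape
(11, 11)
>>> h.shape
(17, 3)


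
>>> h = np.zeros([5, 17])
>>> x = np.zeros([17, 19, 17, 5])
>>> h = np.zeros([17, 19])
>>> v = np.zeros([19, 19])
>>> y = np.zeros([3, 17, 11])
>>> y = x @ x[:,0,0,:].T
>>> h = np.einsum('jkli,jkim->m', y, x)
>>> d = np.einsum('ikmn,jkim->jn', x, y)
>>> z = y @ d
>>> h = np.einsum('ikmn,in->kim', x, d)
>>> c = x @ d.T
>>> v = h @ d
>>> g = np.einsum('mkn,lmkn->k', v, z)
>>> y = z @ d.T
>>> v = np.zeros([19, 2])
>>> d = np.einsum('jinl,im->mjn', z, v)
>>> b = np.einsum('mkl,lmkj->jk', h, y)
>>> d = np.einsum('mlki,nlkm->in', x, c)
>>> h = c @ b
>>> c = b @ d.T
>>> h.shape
(17, 19, 17, 17)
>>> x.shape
(17, 19, 17, 5)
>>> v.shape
(19, 2)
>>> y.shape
(17, 19, 17, 17)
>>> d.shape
(5, 17)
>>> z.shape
(17, 19, 17, 5)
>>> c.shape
(17, 5)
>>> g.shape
(17,)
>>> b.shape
(17, 17)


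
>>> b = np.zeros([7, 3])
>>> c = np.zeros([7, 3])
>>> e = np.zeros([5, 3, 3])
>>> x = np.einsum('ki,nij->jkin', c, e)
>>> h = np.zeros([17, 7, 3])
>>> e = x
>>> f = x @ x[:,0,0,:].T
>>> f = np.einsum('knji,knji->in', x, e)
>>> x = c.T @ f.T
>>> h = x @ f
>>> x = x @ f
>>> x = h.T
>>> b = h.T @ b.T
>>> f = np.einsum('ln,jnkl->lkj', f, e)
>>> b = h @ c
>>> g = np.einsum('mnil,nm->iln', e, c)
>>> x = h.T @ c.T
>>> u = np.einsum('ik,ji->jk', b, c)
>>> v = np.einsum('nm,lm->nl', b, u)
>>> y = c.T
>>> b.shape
(3, 3)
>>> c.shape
(7, 3)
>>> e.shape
(3, 7, 3, 5)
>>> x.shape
(7, 7)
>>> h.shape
(3, 7)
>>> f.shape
(5, 3, 3)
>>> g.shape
(3, 5, 7)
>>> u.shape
(7, 3)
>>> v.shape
(3, 7)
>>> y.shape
(3, 7)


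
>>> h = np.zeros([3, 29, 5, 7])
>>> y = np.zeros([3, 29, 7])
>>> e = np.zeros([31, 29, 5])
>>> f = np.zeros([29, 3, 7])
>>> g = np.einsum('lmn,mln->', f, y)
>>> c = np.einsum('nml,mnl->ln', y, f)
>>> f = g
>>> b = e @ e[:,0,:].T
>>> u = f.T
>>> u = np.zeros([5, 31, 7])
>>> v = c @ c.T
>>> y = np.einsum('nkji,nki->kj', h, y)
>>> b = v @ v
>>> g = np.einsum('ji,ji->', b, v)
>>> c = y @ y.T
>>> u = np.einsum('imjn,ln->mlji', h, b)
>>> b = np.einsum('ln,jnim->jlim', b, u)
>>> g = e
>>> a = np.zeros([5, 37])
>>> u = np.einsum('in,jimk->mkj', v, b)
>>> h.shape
(3, 29, 5, 7)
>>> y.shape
(29, 5)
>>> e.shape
(31, 29, 5)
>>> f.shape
()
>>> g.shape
(31, 29, 5)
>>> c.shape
(29, 29)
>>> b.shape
(29, 7, 5, 3)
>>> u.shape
(5, 3, 29)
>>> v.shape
(7, 7)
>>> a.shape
(5, 37)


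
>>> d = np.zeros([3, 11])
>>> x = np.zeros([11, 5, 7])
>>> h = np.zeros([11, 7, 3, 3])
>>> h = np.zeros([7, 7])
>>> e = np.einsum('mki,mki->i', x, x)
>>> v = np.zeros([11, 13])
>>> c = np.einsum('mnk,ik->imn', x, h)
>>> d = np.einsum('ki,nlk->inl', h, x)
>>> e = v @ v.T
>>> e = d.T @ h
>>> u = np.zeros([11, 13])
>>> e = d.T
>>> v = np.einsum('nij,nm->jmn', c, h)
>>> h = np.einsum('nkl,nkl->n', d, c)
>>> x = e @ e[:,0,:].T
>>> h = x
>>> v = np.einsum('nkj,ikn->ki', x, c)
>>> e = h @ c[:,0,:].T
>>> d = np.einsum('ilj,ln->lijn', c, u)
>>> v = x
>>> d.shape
(11, 7, 5, 13)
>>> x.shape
(5, 11, 5)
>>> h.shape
(5, 11, 5)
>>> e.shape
(5, 11, 7)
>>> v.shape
(5, 11, 5)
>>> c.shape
(7, 11, 5)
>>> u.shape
(11, 13)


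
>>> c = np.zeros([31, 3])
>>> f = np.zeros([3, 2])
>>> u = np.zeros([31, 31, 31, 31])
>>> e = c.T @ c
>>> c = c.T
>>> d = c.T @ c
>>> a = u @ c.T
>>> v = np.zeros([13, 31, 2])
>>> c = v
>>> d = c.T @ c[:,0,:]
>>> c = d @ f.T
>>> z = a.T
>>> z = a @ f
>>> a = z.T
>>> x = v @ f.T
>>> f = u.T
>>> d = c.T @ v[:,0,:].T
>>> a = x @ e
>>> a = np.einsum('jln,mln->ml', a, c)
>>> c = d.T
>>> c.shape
(13, 31, 3)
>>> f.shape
(31, 31, 31, 31)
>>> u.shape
(31, 31, 31, 31)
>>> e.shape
(3, 3)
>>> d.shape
(3, 31, 13)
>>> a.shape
(2, 31)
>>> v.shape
(13, 31, 2)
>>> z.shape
(31, 31, 31, 2)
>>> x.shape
(13, 31, 3)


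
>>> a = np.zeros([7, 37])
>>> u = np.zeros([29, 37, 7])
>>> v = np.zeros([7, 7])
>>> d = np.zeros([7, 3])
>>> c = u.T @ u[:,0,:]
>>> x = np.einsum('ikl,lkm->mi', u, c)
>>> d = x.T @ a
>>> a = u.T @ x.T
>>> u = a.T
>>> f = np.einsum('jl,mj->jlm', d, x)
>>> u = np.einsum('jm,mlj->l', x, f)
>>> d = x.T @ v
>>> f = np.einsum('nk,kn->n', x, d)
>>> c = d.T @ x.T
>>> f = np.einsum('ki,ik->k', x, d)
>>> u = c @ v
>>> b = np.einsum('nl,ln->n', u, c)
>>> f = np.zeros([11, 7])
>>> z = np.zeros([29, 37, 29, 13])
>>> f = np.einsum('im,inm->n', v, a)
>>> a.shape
(7, 37, 7)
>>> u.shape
(7, 7)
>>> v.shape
(7, 7)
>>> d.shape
(29, 7)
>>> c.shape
(7, 7)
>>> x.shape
(7, 29)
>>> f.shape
(37,)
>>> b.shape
(7,)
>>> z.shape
(29, 37, 29, 13)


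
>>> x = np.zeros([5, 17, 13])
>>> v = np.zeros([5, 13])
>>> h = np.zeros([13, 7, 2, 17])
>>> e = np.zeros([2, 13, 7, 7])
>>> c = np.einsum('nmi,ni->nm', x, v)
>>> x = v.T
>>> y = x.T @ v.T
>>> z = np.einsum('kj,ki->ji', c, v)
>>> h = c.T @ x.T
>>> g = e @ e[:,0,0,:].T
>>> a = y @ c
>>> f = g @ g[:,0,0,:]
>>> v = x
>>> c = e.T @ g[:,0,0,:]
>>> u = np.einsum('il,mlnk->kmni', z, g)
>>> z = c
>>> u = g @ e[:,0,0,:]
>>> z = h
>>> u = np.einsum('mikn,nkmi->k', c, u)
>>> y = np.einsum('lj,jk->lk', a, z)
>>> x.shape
(13, 5)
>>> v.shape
(13, 5)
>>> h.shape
(17, 13)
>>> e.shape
(2, 13, 7, 7)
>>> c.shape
(7, 7, 13, 2)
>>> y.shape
(5, 13)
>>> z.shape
(17, 13)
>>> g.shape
(2, 13, 7, 2)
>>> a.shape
(5, 17)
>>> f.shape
(2, 13, 7, 2)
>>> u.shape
(13,)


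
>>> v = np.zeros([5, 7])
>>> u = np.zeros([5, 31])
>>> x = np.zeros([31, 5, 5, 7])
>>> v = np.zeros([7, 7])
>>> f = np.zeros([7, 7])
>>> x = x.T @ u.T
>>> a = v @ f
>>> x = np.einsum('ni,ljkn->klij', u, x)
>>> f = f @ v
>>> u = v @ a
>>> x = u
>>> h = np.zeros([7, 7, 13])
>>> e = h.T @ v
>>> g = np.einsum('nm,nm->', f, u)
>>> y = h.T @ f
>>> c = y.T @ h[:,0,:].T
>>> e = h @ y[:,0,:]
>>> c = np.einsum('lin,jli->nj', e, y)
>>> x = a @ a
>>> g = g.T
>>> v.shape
(7, 7)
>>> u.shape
(7, 7)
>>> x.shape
(7, 7)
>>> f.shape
(7, 7)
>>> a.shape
(7, 7)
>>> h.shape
(7, 7, 13)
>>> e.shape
(7, 7, 7)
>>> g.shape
()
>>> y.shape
(13, 7, 7)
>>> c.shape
(7, 13)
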